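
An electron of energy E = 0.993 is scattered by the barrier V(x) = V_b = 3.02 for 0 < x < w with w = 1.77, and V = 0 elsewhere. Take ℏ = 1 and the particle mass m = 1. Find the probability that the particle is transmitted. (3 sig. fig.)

T = 0.00283

E < V_b: inside the barrier ψ ∝ e^{±κx} with κ = √(2m(V_b − E))/ℏ = 2.013.
κw = 3.564, sinh(κw) = 17.63.
The exact tunnelling result is T⁻¹ = 1 + V_b² sinh²(κw) / [4E(V_b − E)] = 353.3, so T = 0.00283.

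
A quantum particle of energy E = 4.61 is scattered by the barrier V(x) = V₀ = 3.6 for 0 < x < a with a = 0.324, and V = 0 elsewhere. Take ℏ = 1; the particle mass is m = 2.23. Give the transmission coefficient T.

T = 0.781

Above the barrier the interior wavenumber is k₂ = √(2m(E − V₀))/ℏ = 2.122, giving phase k₂a = 0.6877.
Matching at both interfaces gives T⁻¹ = 1 + V₀² sin²(k₂a) / [4E(E − V₀)] = 1.280, hence T = 0.781.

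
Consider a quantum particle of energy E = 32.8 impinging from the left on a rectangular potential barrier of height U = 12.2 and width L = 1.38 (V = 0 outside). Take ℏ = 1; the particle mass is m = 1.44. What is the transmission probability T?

E > U: inside the barrier k₂ = √(2m(E − U))/ℏ = 7.702, k₂L = 10.63.
Matching at both interfaces gives T⁻¹ = 1 + U² sin²(k₂L) / [4E(E − U)] = 1.048, hence T = 0.954.

T = 0.954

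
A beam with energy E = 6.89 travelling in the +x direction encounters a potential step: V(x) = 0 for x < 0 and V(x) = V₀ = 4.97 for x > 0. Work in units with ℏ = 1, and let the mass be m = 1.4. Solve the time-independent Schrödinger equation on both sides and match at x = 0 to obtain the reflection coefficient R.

The wavenumbers are k₁ = √(2mE)/ℏ = 4.392 on the left and k₂ = √(2m(E − V₀))/ℏ = 2.319 on the right.
Continuity of ψ and ψ′ at the step yields the reflection amplitude r = (k₁ − k₂)/(k₁ + k₂) = 0.3090; thus R = |r|² = 0.09548, T = 0.9045.

R = 0.0955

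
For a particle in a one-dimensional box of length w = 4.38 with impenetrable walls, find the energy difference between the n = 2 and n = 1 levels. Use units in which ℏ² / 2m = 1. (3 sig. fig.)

E_n = n²π²ℏ²/(2mw²), so ΔE = (2² − 1²) π²ℏ²/(2mw²).
ΔE = 3 × π² / (2 × 0.5 × 4.38²) = 1.543.

ΔE = 1.54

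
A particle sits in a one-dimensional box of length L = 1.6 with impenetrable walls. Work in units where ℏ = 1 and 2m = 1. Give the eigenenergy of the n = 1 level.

The infinite-well eigenfunctions ψ_n = √(2/L) sin(nπx/L) vanish at both walls, giving E_n = n²π²ℏ²/(2mL²).
E_1 = 1² × π² / (2 × 0.5 × 1.6²) = 3.855.

E = 3.86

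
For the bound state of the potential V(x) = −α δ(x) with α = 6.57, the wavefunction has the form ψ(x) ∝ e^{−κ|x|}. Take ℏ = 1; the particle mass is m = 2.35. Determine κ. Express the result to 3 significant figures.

Integrate −(ℏ²/2m)ψ'' − αδ(x)ψ = Eψ from −ε to +ε: the ψ'' term gives ψ'(0⁺) − ψ'(0⁻) and the δ term gives −(2mα/ℏ²)ψ(0).
With ψ ∝ e^{−κ|x|} this yields −2κ = −2mα/ℏ², so κ = mα/ℏ² = 15.44.

κ = 15.4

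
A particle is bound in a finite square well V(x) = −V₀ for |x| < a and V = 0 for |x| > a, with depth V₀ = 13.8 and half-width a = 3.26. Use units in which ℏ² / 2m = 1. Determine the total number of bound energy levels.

N = 8

Define the well-strength parameter z₀ = (a/ℏ)√(2mV₀) = 3.26 × √(2·0.5·13.8) = 12.11.
A new bound state (alternating even/odd) appears each time z₀ passes a multiple of π/2, so N = ⌊2z₀/π⌋ + 1 = ⌊7.710⌋ + 1 = 8.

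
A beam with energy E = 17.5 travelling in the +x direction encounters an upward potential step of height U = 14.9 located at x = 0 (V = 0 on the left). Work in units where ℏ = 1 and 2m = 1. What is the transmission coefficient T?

T = 0.803

On each side the TISE gives plane waves with k = √(2m(E − V))/ℏ: k₁ = √(2·½·17.5) = 4.183, k₂ = √(2·½·2.6) = 1.612.
Continuity of ψ and ψ′ at the step yields the reflection amplitude r = (k₁ − k₂)/(k₁ + k₂) = 0.4436; thus R = |r|² = 0.1968, T = 0.8032.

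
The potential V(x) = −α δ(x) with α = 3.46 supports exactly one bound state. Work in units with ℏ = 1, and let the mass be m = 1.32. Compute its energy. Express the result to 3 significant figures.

E = -7.90

The bound state is ψ(x) = √κ e^{−κ|x|}. The derivative jump ψ'(0⁺) − ψ'(0⁻) = −(2mα/ℏ²)ψ(0) fixes κ = mα/ℏ² = 4.567.
Then E = −ℏ²κ²/(2m) = −mα²/(2ℏ²) = -7.901.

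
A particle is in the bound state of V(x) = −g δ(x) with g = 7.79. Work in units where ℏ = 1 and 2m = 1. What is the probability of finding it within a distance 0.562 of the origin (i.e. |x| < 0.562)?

P = 0.987

The normalised bound state is ψ = √κ e^{−κ|x|} with κ = mg/ℏ² = 3.895.
P(|x| < d) = ∫_{−d}^{d} κ e^{−2κ|x|} dx = 1 − e^{−2κd} = 1 − e^{−4.378} = 0.9874.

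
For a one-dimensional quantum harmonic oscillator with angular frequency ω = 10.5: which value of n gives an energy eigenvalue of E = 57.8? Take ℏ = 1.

E_n = ℏω(n + ½) ⇒ n = E/(ℏω) − ½ = 57.8/10.5 − 0.5 = 5.005 → n = 5.

n = 5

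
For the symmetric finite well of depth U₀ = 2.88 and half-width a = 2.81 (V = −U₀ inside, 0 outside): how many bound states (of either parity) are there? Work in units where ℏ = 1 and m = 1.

Define the well-strength parameter z₀ = (a/ℏ)√(2mU₀) = 2.81 × √(2·1·2.88) = 6.744.
The even/odd transcendental equations gain one root per π/2 in z₀, giving N = 1 + ⌊2z₀/π⌋ = 1 + ⌊4.293⌋ = 5.

N = 5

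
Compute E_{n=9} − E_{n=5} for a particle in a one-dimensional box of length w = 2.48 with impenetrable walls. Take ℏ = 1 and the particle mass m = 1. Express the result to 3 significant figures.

ΔE = 44.9

E_n = n²π²ℏ²/(2mw²), so ΔE = (9² − 5²) π²ℏ²/(2mw²).
ΔE = 56 × π² / (2 × 1 × 2.48²) = 44.93.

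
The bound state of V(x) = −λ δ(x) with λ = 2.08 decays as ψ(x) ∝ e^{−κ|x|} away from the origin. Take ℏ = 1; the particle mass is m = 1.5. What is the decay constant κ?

κ = 3.12

Integrating the TISE across x = 0 gives the cusp condition ψ'(0⁺) − ψ'(0⁻) = −(2mλ/ℏ²)ψ(0).
With ψ ∝ e^{−κ|x|} this yields −2κ = −2mλ/ℏ², so κ = mλ/ℏ² = 3.120.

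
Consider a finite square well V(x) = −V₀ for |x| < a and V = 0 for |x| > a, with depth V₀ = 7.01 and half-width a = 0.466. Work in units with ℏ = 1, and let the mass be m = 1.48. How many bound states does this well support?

Define the well-strength parameter z₀ = (a/ℏ)√(2mV₀) = 0.466 × √(2·1.48·7.01) = 2.123.
A new bound state (alternating even/odd) appears each time z₀ passes a multiple of π/2, so N = ⌊2z₀/π⌋ + 1 = ⌊1.351⌋ + 1 = 2.

N = 2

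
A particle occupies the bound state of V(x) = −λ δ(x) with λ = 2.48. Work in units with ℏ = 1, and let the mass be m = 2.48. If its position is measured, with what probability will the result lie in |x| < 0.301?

The normalised bound state is ψ = √κ e^{−κ|x|} with κ = mλ/ℏ² = 6.150.
P(|x| < d) = ∫_{−d}^{d} κ e^{−2κ|x|} dx = 1 − e^{−2κd} = 1 − e^{−3.703} = 0.9753.

P = 0.975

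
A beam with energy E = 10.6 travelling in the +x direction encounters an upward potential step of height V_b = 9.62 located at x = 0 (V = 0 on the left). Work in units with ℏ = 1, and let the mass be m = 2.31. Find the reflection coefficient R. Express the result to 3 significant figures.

On each side the TISE gives plane waves with k = √(2m(E − V))/ℏ: k₁ = √(2·2.31·10.6) = 6.998, k₂ = √(2·2.31·0.98) = 2.128.
Matching ψ and ψ′ at x = 0 gives r = (k₁ − k₂)/(k₁ + k₂), so R = r² = 0.2848 and T = 1 − R = 0.7152.

R = 0.285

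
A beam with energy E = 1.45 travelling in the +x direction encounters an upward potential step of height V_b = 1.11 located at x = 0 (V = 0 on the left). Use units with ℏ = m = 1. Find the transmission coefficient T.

The wavenumbers are k₁ = √(2mE)/ℏ = 1.703 on the left and k₂ = √(2m(E − V_b))/ℏ = 0.8246 on the right.
Matching ψ and ψ′ at x = 0 gives r = (k₁ − k₂)/(k₁ + k₂), so R = r² = 0.1208 and T = 1 − R = 0.8792.

T = 0.879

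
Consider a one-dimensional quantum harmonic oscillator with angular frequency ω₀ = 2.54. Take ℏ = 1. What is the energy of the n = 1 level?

The oscillator eigenvalues are E_n = ℏω₀(n + ½), so E_1 = 2.54 × 1.5 = 3.810.

E = 3.81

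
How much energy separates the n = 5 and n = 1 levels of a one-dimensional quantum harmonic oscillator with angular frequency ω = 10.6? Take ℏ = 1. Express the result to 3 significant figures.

E_n = ℏω(n + ½), so ΔE = (5 − 1) ℏω = 4 × 10.6 = 42.40.

ΔE = 42.4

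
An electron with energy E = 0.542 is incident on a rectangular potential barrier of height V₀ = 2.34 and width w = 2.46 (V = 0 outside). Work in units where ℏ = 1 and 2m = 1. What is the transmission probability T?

Since E < V₀ the interior solution is evanescent with decay constant κ = √(2m(V₀ − E))/ℏ = 1.341.
κw = 3.299, sinh(κw) = 13.52.
The exact tunnelling result is T⁻¹ = 1 + V₀² sinh²(κw) / [4E(V₀ − E)] = 257.7, so T = 0.00388.

T = 0.00388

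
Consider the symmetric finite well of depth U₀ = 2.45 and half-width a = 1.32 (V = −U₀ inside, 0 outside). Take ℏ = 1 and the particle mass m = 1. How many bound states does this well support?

N = 2

The dimensionless depth is z₀ = a√(2mU₀)/ℏ = 1.32 × √(4.900) = 2.922.
A new bound state (alternating even/odd) appears each time z₀ passes a multiple of π/2, so N = ⌊2z₀/π⌋ + 1 = ⌊1.860⌋ + 1 = 2.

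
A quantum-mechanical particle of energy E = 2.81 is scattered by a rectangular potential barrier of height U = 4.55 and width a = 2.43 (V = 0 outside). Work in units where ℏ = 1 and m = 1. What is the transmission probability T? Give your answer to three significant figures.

E < U: inside the barrier ψ ∝ e^{±κx} with κ = √(2m(U − E))/ℏ = 1.865.
κa = 4.533, sinh(κa) = 46.52.
The exact tunnelling result is T⁻¹ = 1 + U² sinh²(κa) / [4E(U − E)] = 2292, so T = 0.000436.

T = 0.000436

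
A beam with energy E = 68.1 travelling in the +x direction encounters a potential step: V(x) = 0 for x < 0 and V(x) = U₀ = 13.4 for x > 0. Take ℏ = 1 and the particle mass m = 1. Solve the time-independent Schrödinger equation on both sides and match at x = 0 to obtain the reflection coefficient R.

R = 0.00299

On each side the TISE gives plane waves with k = √(2m(E − V))/ℏ: k₁ = √(2·1·68.1) = 11.67, k₂ = √(2·1·54.7) = 10.46.
Matching ψ and ψ′ at x = 0 gives r = (k₁ − k₂)/(k₁ + k₂), so R = r² = 0.002995 and T = 1 − R = 0.9970.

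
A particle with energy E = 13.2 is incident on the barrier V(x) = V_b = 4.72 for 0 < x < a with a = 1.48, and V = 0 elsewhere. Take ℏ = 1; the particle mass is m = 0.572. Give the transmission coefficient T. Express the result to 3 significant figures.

T = 0.953

Above the barrier the interior wavenumber is k₂ = √(2m(E − V_b))/ℏ = 3.115, giving phase k₂a = 4.610.
T = [1 + V_b² sin²(k₂a) / (4E(E − V_b))]⁻¹ = 1/1.049 = 0.953.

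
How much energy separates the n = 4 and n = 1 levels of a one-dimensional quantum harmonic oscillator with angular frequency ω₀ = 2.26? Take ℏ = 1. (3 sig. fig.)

ΔE = 6.78

E_n = ℏω₀(n + ½), so ΔE = (4 − 1) ℏω₀ = 3 × 2.26 = 6.780.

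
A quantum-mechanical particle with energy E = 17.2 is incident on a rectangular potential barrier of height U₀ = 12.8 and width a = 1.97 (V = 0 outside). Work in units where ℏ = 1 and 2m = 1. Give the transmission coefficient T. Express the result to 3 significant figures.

T = 0.725

Above the barrier the interior wavenumber is k₂ = √(2m(E − U₀))/ℏ = 2.098, giving phase k₂a = 4.132.
T = [1 + U₀² sin²(k₂a) / (4E(E − U₀))]⁻¹ = 1/1.379 = 0.725.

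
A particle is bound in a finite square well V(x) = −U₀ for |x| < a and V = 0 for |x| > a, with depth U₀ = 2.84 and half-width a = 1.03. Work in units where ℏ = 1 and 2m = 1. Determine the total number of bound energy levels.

N = 2

The dimensionless depth is z₀ = a√(2mU₀)/ℏ = 1.03 × √(2.840) = 1.736.
The even/odd transcendental equations gain one root per π/2 in z₀, giving N = 1 + ⌊2z₀/π⌋ = 1 + ⌊1.105⌋ = 2.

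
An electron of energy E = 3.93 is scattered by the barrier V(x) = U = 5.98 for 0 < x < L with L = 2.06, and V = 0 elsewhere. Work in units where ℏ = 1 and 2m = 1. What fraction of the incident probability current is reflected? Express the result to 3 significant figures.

R = 0.990

Since E < U the interior solution is evanescent with decay constant κ = √(2m(U − E))/ℏ = 1.432.
κL = 2.949, sinh(κL) = 9.522.
The exact tunnelling result is T⁻¹ = 1 + U² sinh²(κL) / [4E(U − E)] = 101.6, so T = 0.00984.
R = 1 − T = 0.990.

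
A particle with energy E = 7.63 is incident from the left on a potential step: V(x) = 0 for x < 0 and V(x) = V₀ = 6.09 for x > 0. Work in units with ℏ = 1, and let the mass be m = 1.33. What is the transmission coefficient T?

On each side the TISE gives plane waves with k = √(2m(E − V))/ℏ: k₁ = √(2·1.33·7.63) = 4.505, k₂ = √(2·1.33·1.54) = 2.024.
Continuity of ψ and ψ′ at the step yields the reflection amplitude r = (k₁ − k₂)/(k₁ + k₂) = 0.3800; thus R = |r|² = 0.1444, T = 0.8556.

T = 0.856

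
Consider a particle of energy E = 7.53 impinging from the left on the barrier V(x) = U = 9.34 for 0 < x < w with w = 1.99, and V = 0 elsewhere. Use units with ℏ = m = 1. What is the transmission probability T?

T = 0.00129

E < U: inside the barrier ψ ∝ e^{±κx} with κ = √(2m(U − E))/ℏ = 1.903.
κw = 3.786, sinh(κw) = 22.03.
The exact tunnelling result is T⁻¹ = 1 + U² sinh²(κw) / [4E(U − E)] = 777.8, so T = 0.00129.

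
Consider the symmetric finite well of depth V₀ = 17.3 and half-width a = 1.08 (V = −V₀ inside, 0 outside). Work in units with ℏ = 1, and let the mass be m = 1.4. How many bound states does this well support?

Define the well-strength parameter z₀ = (a/ℏ)√(2mV₀) = 1.08 × √(2·1.4·17.3) = 7.517.
The even/odd transcendental equations gain one root per π/2 in z₀, giving N = 1 + ⌊2z₀/π⌋ = 1 + ⌊4.785⌋ = 5.

N = 5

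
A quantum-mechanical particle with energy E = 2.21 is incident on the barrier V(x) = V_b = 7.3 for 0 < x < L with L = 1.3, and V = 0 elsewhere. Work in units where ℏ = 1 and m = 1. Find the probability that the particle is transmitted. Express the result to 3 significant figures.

Since E < V_b the interior solution is evanescent with decay constant κ = √(2m(V_b − E))/ℏ = 3.191.
κL = 4.148, sinh(κL) = 31.64.
Matching ψ, ψ′ at both faces gives T = [1 + V_b² sinh²(κL) / (4E(V_b − E))]⁻¹ = 1/1187 = 0.000843.

T = 0.000843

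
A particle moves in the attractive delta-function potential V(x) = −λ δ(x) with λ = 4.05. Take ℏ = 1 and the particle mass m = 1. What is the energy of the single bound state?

The bound state is ψ(x) = √κ e^{−κ|x|}. The derivative jump ψ'(0⁺) − ψ'(0⁻) = −(2mλ/ℏ²)ψ(0) fixes κ = mλ/ℏ² = 4.050.
Then E = −ℏ²κ²/(2m) = −mλ²/(2ℏ²) = -8.201.

E = -8.20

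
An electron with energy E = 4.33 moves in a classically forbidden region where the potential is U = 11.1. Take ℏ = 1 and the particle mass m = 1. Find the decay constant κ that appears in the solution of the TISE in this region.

κ = 3.68

Since E < U the TISE in this region is ψ'' = κ²ψ with κ = √(2m(U − E))/ℏ.
κ = √(2 × 1 × 6.77) = 3.680.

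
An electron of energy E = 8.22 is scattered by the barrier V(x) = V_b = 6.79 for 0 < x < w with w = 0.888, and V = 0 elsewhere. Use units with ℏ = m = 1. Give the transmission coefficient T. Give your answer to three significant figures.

E > V_b: inside the barrier k₂ = √(2m(E − V_b))/ℏ = 1.691, k₂w = 1.502.
T = [1 + V_b² sin²(k₂w) / (4E(E − V_b))]⁻¹ = 1/1.976 = 0.506.

T = 0.506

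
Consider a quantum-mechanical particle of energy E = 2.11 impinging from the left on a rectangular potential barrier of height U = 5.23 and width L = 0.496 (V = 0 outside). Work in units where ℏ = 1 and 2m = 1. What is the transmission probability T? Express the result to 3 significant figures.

T = 0.494

Since E < U the interior solution is evanescent with decay constant κ = √(2m(U − E))/ℏ = 1.766.
κL = 0.8761, sinh(κL) = 0.9926.
Matching ψ, ψ′ at both faces gives T = [1 + U² sinh²(κL) / (4E(U − E))]⁻¹ = 1/2.023 = 0.494.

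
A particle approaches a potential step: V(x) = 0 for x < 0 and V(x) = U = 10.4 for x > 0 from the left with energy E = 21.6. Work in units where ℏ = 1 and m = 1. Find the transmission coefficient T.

On each side the TISE gives plane waves with k = √(2m(E − V))/ℏ: k₁ = √(2·1·21.6) = 6.573, k₂ = √(2·1·11.2) = 4.733.
Continuity of ψ and ψ′ at the step yields the reflection amplitude r = (k₁ − k₂)/(k₁ + k₂) = 0.1627; thus R = |r|² = 0.02648, T = 0.9735.

T = 0.974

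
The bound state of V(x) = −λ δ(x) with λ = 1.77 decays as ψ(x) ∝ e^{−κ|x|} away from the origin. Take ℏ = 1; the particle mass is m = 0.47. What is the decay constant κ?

Integrating the TISE across x = 0 gives the cusp condition ψ'(0⁺) − ψ'(0⁻) = −(2mλ/ℏ²)ψ(0).
With ψ ∝ e^{−κ|x|} this yields −2κ = −2mλ/ℏ², so κ = mλ/ℏ² = 0.8319.

κ = 0.832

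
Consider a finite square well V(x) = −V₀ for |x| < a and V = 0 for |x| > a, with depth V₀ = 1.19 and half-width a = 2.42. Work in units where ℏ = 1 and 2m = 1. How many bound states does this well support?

N = 2

The dimensionless depth is z₀ = a√(2mV₀)/ℏ = 2.42 × √(1.190) = 2.640.
A new bound state (alternating even/odd) appears each time z₀ passes a multiple of π/2, so N = ⌊2z₀/π⌋ + 1 = ⌊1.681⌋ + 1 = 2.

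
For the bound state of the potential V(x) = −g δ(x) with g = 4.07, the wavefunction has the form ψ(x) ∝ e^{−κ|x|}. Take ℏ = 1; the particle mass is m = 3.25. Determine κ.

κ = 13.2

Integrate −(ℏ²/2m)ψ'' − gδ(x)ψ = Eψ from −ε to +ε: the ψ'' term gives ψ'(0⁺) − ψ'(0⁻) and the δ term gives −(2mg/ℏ²)ψ(0).
With ψ ∝ e^{−κ|x|} this yields −2κ = −2mg/ℏ², so κ = mg/ℏ² = 13.23.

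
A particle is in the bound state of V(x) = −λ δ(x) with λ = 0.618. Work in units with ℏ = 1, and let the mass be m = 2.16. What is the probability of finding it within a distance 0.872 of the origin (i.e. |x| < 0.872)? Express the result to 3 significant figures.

P = 0.903

The normalised bound state is ψ = √κ e^{−κ|x|} with κ = mλ/ℏ² = 1.335.
P(|x| < d) = ∫_{−d}^{d} κ e^{−2κ|x|} dx = 1 − e^{−2κd} = 1 − e^{−2.328} = 0.9025.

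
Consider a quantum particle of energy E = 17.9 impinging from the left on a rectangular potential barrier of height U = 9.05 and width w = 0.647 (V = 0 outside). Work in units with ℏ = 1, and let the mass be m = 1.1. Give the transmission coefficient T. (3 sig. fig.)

T = 0.990

E > U: inside the barrier k₂ = √(2m(E − U))/ℏ = 4.412, k₂w = 2.855.
Matching at both interfaces gives T⁻¹ = 1 + U² sin²(k₂w) / [4E(E − U)] = 1.010, hence T = 0.990.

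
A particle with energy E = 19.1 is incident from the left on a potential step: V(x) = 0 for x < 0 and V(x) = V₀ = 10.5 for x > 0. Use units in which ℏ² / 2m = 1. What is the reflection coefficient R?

R = 0.0388

The wavenumbers are k₁ = √(2mE)/ℏ = 4.370 on the left and k₂ = √(2m(E − V₀))/ℏ = 2.933 on the right.
Continuity of ψ and ψ′ at the step yields the reflection amplitude r = (k₁ − k₂)/(k₁ + k₂) = 0.1969; thus R = |r|² = 0.03876, T = 0.9612.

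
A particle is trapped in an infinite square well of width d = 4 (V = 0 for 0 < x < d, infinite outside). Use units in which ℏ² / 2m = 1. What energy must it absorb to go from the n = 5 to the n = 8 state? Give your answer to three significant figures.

ΔE = 24.1

E_n = n²π²ℏ²/(2md²), so ΔE = (8² − 5²) π²ℏ²/(2md²).
ΔE = 39 × π² / (2 × 0.5 × 4²) = 24.06.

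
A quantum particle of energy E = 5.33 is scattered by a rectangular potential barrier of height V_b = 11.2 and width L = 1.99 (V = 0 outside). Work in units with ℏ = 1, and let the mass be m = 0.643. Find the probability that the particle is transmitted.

T = 0.0000711

Since E < V_b the interior solution is evanescent with decay constant κ = √(2m(V_b − E))/ℏ = 2.748.
κL = 5.468, sinh(κL) = 118.4.
The exact tunnelling result is T⁻¹ = 1 + V_b² sinh²(κL) / [4E(V_b − E)] = 14060, so T = 0.0000711.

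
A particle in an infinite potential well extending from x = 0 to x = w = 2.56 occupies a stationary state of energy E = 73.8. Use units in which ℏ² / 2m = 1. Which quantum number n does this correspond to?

n = 7

For an infinite well E_n = n²π²ℏ²/(2mw²), so n = (w/πℏ)√(2mE).
n = (2.56/π) × √(2 × 0.5 × 73.8) = 7.000 → n = 7.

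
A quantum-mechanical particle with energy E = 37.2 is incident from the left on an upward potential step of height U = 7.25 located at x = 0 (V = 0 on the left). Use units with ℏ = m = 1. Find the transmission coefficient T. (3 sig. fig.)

T = 0.997

On each side the TISE gives plane waves with k = √(2m(E − V))/ℏ: k₁ = √(2·1·37.2) = 8.626, k₂ = √(2·1·29.95) = 7.740.
Continuity of ψ and ψ′ at the step yields the reflection amplitude r = (k₁ − k₂)/(k₁ + k₂) = 0.05414; thus R = |r|² = 0.002931, T = 0.9971.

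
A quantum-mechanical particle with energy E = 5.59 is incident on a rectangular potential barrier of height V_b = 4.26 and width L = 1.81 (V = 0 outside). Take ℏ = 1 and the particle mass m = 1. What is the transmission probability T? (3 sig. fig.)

T = 0.979

Above the barrier the interior wavenumber is k₂ = √(2m(E − V_b))/ℏ = 1.631, giving phase k₂L = 2.952.
T = [1 + V_b² sin²(k₂L) / (4E(E − V_b))]⁻¹ = 1/1.022 = 0.979.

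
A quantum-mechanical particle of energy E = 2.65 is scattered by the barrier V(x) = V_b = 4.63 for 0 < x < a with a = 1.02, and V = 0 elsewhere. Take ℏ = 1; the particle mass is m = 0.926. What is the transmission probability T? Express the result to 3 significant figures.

Since E < V_b the interior solution is evanescent with decay constant κ = √(2m(V_b − E))/ℏ = 1.915.
κa = 1.953, sinh(κa) = 3.455.
Matching ψ, ψ′ at both faces gives T = [1 + V_b² sinh²(κa) / (4E(V_b − E))]⁻¹ = 1/13.19 = 0.0758.

T = 0.0758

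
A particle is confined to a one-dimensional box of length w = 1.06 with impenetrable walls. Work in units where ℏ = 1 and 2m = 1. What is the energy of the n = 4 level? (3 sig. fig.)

E = 141

The infinite-well eigenfunctions ψ_n = √(2/w) sin(nπx/w) vanish at both walls, giving E_n = n²π²ℏ²/(2mw²).
E_4 = 4² × π² / (2 × 0.5 × 1.06²) = 140.5.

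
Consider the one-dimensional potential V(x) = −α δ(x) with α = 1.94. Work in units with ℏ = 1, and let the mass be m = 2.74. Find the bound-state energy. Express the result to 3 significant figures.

E = -5.16

For x ≠ 0 the bound state is ψ ∝ e^{−κ|x|}; integrating the TISE across the delta gives the cusp condition 2κ = 2mα/ℏ², so κ = 5.316.
Then E = −ℏ²κ²/(2m) = −mα²/(2ℏ²) = -5.156.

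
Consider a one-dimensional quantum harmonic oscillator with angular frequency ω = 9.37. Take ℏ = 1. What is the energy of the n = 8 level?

Using E_n = (n + ½)ℏω: E_8 = 8.5 × 9.37 = 79.65.

E = 79.6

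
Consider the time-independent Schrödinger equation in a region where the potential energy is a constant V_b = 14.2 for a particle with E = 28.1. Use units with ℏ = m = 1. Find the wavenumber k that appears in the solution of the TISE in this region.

With E > V_b the solution is oscillatory, ψ ∝ e^{±ikx} with k = √(2m(E − V_b))/ℏ.
k = √(2 × 1 × 13.9) = 5.273.

k = 5.27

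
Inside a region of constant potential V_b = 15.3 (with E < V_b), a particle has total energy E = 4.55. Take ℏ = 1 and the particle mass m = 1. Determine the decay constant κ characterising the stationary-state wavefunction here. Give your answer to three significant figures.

κ = 4.64

Since E < V_b the TISE in this region is ψ'' = κ²ψ with κ = √(2m(V_b − E))/ℏ.
κ = √(2 × 1 × 10.75) = 4.637.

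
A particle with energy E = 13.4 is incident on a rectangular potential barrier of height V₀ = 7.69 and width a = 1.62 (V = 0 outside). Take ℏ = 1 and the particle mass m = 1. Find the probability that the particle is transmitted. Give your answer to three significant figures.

Above the barrier the interior wavenumber is k₂ = √(2m(E − V₀))/ℏ = 3.379, giving phase k₂a = 5.475.
Matching at both interfaces gives T⁻¹ = 1 + V₀² sin²(k₂a) / [4E(E − V₀)] = 1.101, hence T = 0.908.

T = 0.908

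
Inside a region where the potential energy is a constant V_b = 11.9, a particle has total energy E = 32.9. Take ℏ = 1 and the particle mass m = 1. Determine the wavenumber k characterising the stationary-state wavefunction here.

k = 6.48

With E > V_b the solution is oscillatory, ψ ∝ e^{±ikx} with k = √(2m(E − V_b))/ℏ.
k = √(2 × 1 × 21) = 6.481.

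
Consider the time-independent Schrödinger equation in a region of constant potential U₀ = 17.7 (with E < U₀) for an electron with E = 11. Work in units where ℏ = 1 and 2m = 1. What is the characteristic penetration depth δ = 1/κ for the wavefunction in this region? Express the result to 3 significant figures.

Since E < U₀ the TISE in this region is ψ'' = κ²ψ with κ = √(2m(U₀ − E))/ℏ.
κ = √(2 × 0.5 × 6.7) = 2.588. The penetration depth is δ = 1/κ = 0.386.

δ = 0.386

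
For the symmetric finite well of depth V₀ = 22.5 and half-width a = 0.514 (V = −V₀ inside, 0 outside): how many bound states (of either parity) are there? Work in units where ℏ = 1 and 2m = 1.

Define the well-strength parameter z₀ = (a/ℏ)√(2mV₀) = 0.514 × √(2·0.5·22.5) = 2.438.
A new bound state (alternating even/odd) appears each time z₀ passes a multiple of π/2, so N = ⌊2z₀/π⌋ + 1 = ⌊1.552⌋ + 1 = 2.

N = 2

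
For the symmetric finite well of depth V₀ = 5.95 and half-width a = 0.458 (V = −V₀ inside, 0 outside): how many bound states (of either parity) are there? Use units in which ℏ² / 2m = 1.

N = 1

Define the well-strength parameter z₀ = (a/ℏ)√(2mV₀) = 0.458 × √(2·0.5·5.95) = 1.117.
The even/odd transcendental equations gain one root per π/2 in z₀, giving N = 1 + ⌊2z₀/π⌋ = 1 + ⌊0.7112⌋ = 1.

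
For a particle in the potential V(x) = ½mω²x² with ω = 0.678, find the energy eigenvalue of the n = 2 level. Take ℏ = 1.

E = 1.70

The oscillator eigenvalues are E_n = ℏω(n + ½), so E_2 = 0.678 × 2.5 = 1.695.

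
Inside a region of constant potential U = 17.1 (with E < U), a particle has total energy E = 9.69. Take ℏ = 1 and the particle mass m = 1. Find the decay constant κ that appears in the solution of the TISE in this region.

κ = 3.85

Since E < U the TISE in this region is ψ'' = κ²ψ with κ = √(2m(U − E))/ℏ.
κ = √(2 × 1 × 7.41) = 3.850.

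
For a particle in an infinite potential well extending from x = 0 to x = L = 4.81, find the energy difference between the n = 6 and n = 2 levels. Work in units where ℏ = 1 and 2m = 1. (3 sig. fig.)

ΔE = 13.7

E_n = n²π²ℏ²/(2mL²), so ΔE = (6² − 2²) π²ℏ²/(2mL²).
ΔE = 32 × π² / (2 × 0.5 × 4.81²) = 13.65.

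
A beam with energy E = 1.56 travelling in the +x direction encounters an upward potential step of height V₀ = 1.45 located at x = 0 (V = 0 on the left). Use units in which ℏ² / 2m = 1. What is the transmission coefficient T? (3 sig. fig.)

T = 0.663

The wavenumbers are k₁ = √(2mE)/ℏ = 1.249 on the left and k₂ = √(2m(E − V₀))/ℏ = 0.3317 on the right.
Matching ψ and ψ′ at x = 0 gives r = (k₁ − k₂)/(k₁ + k₂), so R = r² = 0.3368 and T = 1 − R = 0.6632.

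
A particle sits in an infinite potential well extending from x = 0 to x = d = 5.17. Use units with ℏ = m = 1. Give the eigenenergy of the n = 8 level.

E = 11.8

The infinite-well eigenfunctions ψ_n = √(2/d) sin(nπx/d) vanish at both walls, giving E_n = n²π²ℏ²/(2md²).
E_8 = 8² × π² / (2 × 1 × 5.17²) = 11.82.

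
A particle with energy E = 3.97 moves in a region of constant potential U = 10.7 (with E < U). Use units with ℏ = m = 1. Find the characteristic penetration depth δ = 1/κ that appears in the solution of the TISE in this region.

Since E < U the TISE in this region is ψ'' = κ²ψ with κ = √(2m(U − E))/ℏ.
κ = √(2 × 1 × 6.73) = 3.669. The penetration depth is δ = 1/κ = 0.273.

δ = 0.273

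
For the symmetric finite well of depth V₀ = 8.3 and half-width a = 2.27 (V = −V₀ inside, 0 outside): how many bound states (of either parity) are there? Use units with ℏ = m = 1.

Define the well-strength parameter z₀ = (a/ℏ)√(2mV₀) = 2.27 × √(2·1·8.3) = 9.249.
The even/odd transcendental equations gain one root per π/2 in z₀, giving N = 1 + ⌊2z₀/π⌋ = 1 + ⌊5.888⌋ = 6.

N = 6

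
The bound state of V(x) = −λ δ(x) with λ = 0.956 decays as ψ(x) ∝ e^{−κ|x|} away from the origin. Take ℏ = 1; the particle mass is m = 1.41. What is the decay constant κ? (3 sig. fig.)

κ = 1.35

Integrating the TISE across x = 0 gives the cusp condition ψ'(0⁺) − ψ'(0⁻) = −(2mλ/ℏ²)ψ(0).
With ψ ∝ e^{−κ|x|} this yields −2κ = −2mλ/ℏ², so κ = mλ/ℏ² = 1.348.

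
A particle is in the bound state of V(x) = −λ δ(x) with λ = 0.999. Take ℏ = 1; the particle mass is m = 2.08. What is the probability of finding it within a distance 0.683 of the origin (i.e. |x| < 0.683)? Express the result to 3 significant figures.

P = 0.941

The normalised bound state is ψ = √κ e^{−κ|x|} with κ = mλ/ℏ² = 2.078.
P(|x| < d) = ∫_{−d}^{d} κ e^{−2κ|x|} dx = 1 − e^{−2κd} = 1 − e^{−2.838} = 0.9415.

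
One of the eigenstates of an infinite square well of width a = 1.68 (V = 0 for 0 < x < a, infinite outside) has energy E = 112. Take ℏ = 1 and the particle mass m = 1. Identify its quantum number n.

n = 8

For an infinite well E_n = n²π²ℏ²/(2ma²), so n = (a/πℏ)√(2mE).
n = (1.68/π) × √(2 × 1 × 112) = 8.004 → n = 8.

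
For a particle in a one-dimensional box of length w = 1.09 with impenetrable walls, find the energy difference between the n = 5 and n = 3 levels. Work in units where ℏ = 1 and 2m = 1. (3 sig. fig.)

E_n = n²π²ℏ²/(2mw²), so ΔE = (5² − 3²) π²ℏ²/(2mw²).
ΔE = 16 × π² / (2 × 0.5 × 1.09²) = 132.9.

ΔE = 133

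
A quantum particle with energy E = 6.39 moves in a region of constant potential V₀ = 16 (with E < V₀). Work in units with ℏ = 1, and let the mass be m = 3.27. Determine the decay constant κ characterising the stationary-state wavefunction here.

κ = 7.93

Since E < V₀ the TISE in this region is ψ'' = κ²ψ with κ = √(2m(V₀ − E))/ℏ.
κ = √(2 × 3.27 × 9.61) = 7.928.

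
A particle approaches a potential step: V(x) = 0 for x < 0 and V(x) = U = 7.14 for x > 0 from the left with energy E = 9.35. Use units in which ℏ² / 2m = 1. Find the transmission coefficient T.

T = 0.880

The wavenumbers are k₁ = √(2mE)/ℏ = 3.058 on the left and k₂ = √(2m(E − U))/ℏ = 1.487 on the right.
Continuity of ψ and ψ′ at the step yields the reflection amplitude r = (k₁ − k₂)/(k₁ + k₂) = 0.3457; thus R = |r|² = 0.1195, T = 0.8805.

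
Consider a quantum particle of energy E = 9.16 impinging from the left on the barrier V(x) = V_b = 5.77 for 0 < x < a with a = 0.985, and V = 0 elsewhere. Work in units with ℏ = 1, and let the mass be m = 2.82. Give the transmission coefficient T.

E > V_b: inside the barrier k₂ = √(2m(E − V_b))/ℏ = 4.373, k₂a = 4.307.
T = [1 + V_b² sin²(k₂a) / (4E(E − V_b))]⁻¹ = 1/1.226 = 0.815.

T = 0.815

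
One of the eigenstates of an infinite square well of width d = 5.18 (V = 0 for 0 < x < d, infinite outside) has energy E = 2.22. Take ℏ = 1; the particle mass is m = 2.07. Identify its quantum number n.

n = 5

From E_n = n²π²ℏ²/(2md²) invert to n = √(2md²E)/(πℏ).
n = (5.18/π) × √(2 × 2.07 × 2.22) = 4.999 → n = 5.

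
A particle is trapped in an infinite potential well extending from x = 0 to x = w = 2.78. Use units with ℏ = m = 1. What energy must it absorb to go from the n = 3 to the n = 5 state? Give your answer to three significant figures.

E_n = n²π²ℏ²/(2mw²), so ΔE = (5² − 3²) π²ℏ²/(2mw²).
ΔE = 16 × π² / (2 × 1 × 2.78²) = 10.22.

ΔE = 10.2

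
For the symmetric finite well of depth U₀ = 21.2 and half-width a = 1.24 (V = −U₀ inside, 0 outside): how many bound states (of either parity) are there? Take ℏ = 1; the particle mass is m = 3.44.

N = 10

The dimensionless depth is z₀ = a√(2mU₀)/ℏ = 1.24 × √(145.9) = 14.98.
A new bound state (alternating even/odd) appears each time z₀ passes a multiple of π/2, so N = ⌊2z₀/π⌋ + 1 = ⌊9.534⌋ + 1 = 10.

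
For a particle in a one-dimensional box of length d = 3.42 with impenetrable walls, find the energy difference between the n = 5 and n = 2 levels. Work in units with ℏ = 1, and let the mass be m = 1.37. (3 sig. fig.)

ΔE = 6.47

E_n = n²π²ℏ²/(2md²), so ΔE = (5² − 2²) π²ℏ²/(2md²).
ΔE = 21 × π² / (2 × 1.37 × 3.42²) = 6.467.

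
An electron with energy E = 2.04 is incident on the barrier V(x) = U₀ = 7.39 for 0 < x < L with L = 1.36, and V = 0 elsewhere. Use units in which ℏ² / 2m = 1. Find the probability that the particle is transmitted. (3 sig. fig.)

T = 0.00591

Since E < U₀ the interior solution is evanescent with decay constant κ = √(2m(U₀ − E))/ℏ = 2.313.
κL = 3.146, sinh(κL) = 11.60.
Matching ψ, ψ′ at both faces gives T = [1 + U₀² sinh²(κL) / (4E(U₀ − E))]⁻¹ = 1/169.2 = 0.00591.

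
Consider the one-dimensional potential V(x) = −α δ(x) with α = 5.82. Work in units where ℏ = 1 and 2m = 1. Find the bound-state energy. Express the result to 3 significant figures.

For x ≠ 0 the bound state is ψ ∝ e^{−κ|x|}; integrating the TISE across the delta gives the cusp condition 2κ = 2mα/ℏ², so κ = 2.910.
Then E = −ℏ²κ²/(2m) = −mα²/(2ℏ²) = -8.468.

E = -8.47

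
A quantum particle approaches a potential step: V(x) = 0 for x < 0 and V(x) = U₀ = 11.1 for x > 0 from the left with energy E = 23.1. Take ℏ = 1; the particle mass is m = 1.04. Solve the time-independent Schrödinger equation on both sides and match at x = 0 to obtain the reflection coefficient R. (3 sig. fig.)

The wavenumbers are k₁ = √(2mE)/ℏ = 6.932 on the left and k₂ = √(2m(E − U₀))/ℏ = 4.996 on the right.
Matching ψ and ψ′ at x = 0 gives r = (k₁ − k₂)/(k₁ + k₂), so R = r² = 0.02634 and T = 1 − R = 0.9737.

R = 0.0263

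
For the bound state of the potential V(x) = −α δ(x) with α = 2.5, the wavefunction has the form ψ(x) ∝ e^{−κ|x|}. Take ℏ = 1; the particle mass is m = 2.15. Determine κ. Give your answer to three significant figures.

Integrating the TISE across x = 0 gives the cusp condition ψ'(0⁺) − ψ'(0⁻) = −(2mα/ℏ²)ψ(0).
With ψ ∝ e^{−κ|x|} this yields −2κ = −2mα/ℏ², so κ = mα/ℏ² = 5.375.

κ = 5.38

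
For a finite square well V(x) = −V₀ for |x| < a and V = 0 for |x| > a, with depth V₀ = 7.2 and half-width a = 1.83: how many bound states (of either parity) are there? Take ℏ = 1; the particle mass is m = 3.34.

N = 9

Define the well-strength parameter z₀ = (a/ℏ)√(2mV₀) = 1.83 × √(2·3.34·7.2) = 12.69.
A new bound state (alternating even/odd) appears each time z₀ passes a multiple of π/2, so N = ⌊2z₀/π⌋ + 1 = ⌊8.080⌋ + 1 = 9.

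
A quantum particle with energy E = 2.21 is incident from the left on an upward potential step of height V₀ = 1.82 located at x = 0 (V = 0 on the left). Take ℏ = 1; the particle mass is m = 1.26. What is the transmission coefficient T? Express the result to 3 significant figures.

The wavenumbers are k₁ = √(2mE)/ℏ = 2.360 on the left and k₂ = √(2m(E − V₀))/ℏ = 0.9914 on the right.
Matching ψ and ψ′ at x = 0 gives r = (k₁ − k₂)/(k₁ + k₂), so R = r² = 0.1668 and T = 1 − R = 0.8332.

T = 0.833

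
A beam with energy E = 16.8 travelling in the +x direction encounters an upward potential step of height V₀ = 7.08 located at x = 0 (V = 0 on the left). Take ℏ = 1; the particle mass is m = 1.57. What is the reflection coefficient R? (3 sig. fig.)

On each side the TISE gives plane waves with k = √(2m(E − V))/ℏ: k₁ = √(2·1.57·16.8) = 7.263, k₂ = √(2·1.57·9.72) = 5.525.
Matching ψ and ψ′ at x = 0 gives r = (k₁ − k₂)/(k₁ + k₂), so R = r² = 0.01848 and T = 1 − R = 0.9815.

R = 0.0185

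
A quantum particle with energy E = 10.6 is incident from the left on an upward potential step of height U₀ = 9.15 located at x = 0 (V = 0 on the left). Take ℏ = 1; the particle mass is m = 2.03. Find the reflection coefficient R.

On each side the TISE gives plane waves with k = √(2m(E − V))/ℏ: k₁ = √(2·2.03·10.6) = 6.560, k₂ = √(2·2.03·1.45) = 2.426.
Matching ψ and ψ′ at x = 0 gives r = (k₁ − k₂)/(k₁ + k₂), so R = r² = 0.2116 and T = 1 − R = 0.7884.

R = 0.212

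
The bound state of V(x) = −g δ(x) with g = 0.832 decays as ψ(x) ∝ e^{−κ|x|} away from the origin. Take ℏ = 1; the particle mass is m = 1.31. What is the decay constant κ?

κ = 1.09

Integrating the TISE across x = 0 gives the cusp condition ψ'(0⁺) − ψ'(0⁻) = −(2mg/ℏ²)ψ(0).
With ψ ∝ e^{−κ|x|} this yields −2κ = −2mg/ℏ², so κ = mg/ℏ² = 1.090.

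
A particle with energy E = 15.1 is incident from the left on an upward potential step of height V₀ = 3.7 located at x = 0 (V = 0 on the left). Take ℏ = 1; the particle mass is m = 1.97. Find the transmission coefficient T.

T = 0.995

The wavenumbers are k₁ = √(2mE)/ℏ = 7.713 on the left and k₂ = √(2m(E − V₀))/ℏ = 6.702 on the right.
Matching ψ and ψ′ at x = 0 gives r = (k₁ − k₂)/(k₁ + k₂), so R = r² = 0.004922 and T = 1 − R = 0.9951.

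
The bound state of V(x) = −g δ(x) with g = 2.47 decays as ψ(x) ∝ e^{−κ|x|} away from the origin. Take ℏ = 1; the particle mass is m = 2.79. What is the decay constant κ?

κ = 6.89

Integrating the TISE across x = 0 gives the cusp condition ψ'(0⁺) − ψ'(0⁻) = −(2mg/ℏ²)ψ(0).
With ψ ∝ e^{−κ|x|} this yields −2κ = −2mg/ℏ², so κ = mg/ℏ² = 6.891.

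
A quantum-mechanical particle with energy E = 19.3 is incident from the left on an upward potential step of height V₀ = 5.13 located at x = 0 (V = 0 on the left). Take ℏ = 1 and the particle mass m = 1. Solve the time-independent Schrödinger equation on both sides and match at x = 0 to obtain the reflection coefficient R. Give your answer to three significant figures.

R = 0.00594

The wavenumbers are k₁ = √(2mE)/ℏ = 6.213 on the left and k₂ = √(2m(E − V₀))/ℏ = 5.324 on the right.
Matching ψ and ψ′ at x = 0 gives r = (k₁ − k₂)/(k₁ + k₂), so R = r² = 0.005943 and T = 1 − R = 0.9941.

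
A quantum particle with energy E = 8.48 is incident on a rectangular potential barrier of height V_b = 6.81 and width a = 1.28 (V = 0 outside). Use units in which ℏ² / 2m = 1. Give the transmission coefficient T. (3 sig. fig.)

T = 0.552

Above the barrier the interior wavenumber is k₂ = √(2m(E − V_b))/ℏ = 1.292, giving phase k₂a = 1.654.
T = [1 + V_b² sin²(k₂a) / (4E(E − V_b))]⁻¹ = 1/1.813 = 0.552.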